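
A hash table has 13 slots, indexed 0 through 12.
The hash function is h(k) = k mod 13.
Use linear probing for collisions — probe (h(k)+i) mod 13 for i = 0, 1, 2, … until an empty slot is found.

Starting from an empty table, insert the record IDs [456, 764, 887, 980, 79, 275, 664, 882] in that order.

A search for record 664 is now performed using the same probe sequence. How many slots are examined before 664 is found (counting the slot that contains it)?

456: h=1 -> slot 1
764: h=10 -> slot 10
887: h=3 -> slot 3
980: h=5 -> slot 5
79: h=1, probe 1,2 -> slot 2
275: h=2, probe 2,3,4 -> slot 4
664: h=1, probe 1,2,3,4,5,6 -> slot 6
882: h=11 -> slot 11
Table: [—, 456, 79, 887, 275, 980, 664, —, —, —, 764, 882, —]
Lookup 664: h=1, probe 1,2,3,4,5,6 → found at 6.

6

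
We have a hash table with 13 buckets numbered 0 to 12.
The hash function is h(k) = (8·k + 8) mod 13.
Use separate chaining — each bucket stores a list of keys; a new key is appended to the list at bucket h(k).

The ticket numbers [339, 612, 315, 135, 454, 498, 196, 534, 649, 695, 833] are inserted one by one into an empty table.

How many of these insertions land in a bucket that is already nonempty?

Insert 339: h=3, bucket 3 empty → new chain.
Insert 612: h=3, bucket 3 nonempty → append to chain.
Insert 315: h=6, bucket 6 empty → new chain.
Insert 135: h=9, bucket 9 empty → new chain.
Insert 454: h=0, bucket 0 empty → new chain.
Insert 498: h=1, bucket 1 empty → new chain.
Insert 196: h=3, bucket 3 nonempty → append to chain.
Insert 534: h=3, bucket 3 nonempty → append to chain.
Insert 649: h=0, bucket 0 nonempty → append to chain.
Insert 695: h=4, bucket 4 empty → new chain.
Insert 833: h=3, bucket 3 nonempty → append to chain.
Final buckets:
0: 454 -> 649
1: 498
2: .
3: 339 -> 612 -> 196 -> 534 -> 833
4: 695
5: .
6: 315
7: .
8: .
9: 135
10: .
11: .
12: .

5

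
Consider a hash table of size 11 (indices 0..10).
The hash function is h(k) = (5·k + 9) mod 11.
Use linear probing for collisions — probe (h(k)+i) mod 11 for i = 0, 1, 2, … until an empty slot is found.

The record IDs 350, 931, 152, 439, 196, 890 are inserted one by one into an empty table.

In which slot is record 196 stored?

2

350 hashes to 10; slot 10 is free => place at 10.
931 hashes to 0; slot 0 is free => place at 0.
152 hashes to 10; 10,0 taken => place at 1.
439 hashes to 4; slot 4 is free => place at 4.
196 hashes to 10; 10,0,1 taken => place at 2.
890 hashes to 4; 4 taken => place at 5.
Table: [931, 152, 196, -, 439, 890, -, -, -, -, 350]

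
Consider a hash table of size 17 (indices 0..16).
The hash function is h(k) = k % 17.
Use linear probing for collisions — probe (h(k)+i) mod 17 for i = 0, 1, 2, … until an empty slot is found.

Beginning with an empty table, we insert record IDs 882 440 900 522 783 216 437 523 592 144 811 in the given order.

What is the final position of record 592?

Insert 882: h=15, slot 15 empty -> index 15.
Insert 440: h=15, slot 15 occupied -> index 16.
Insert 900: h=16, slot 16 occupied -> index 0.
Insert 522: h=12, slot 12 empty -> index 12.
Insert 783: h=1, slot 1 empty -> index 1.
Insert 216: h=12, slot 12 occupied -> index 13.
Insert 437: h=12, slots 12,13 occupied -> index 14.
Insert 523: h=13, slots 13,14,15,16,0,1 occupied -> index 2.
Insert 592: h=14, slots 14,15,16,0,1,2 occupied -> index 3.
Insert 144: h=8, slot 8 empty -> index 8.
Insert 811: h=12, slots 12,13,14,15,16,0,1,2,3 occupied -> index 4.
Table: [900, 783, 523, 592, 811, —, —, —, 144, —, —, —, 522, 216, 437, 882, 440]

3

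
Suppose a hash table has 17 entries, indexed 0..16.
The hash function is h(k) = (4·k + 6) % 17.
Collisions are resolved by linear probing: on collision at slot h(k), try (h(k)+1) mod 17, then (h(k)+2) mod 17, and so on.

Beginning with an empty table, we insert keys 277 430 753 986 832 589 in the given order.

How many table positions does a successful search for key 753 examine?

3

277: h=9 → slot 9
430: h=9, probe 9,10 → slot 10
753: h=9, probe 9,10,11 → slot 11
986: h=6 → slot 6
832: h=2 → slot 2
589: h=16 → slot 16
Table: [-, -, 832, -, -, -, 986, -, -, 277, 430, 753, -, -, -, -, 589]
Lookup 753: h=9, probe 9,10,11 → found at 11.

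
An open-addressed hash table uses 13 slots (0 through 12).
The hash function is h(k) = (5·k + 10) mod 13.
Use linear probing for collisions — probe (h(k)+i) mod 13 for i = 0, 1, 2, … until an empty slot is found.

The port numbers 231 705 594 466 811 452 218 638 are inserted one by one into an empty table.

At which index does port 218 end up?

11

231: h=8 => slot 8
705: h=12 => slot 12
594: h=3 => slot 3
466: h=0 => slot 0
811: h=9 => slot 9
452: h=8, probe 8,9,10 => slot 10
218: h=8, probe 8,9,10,11 => slot 11
638: h=2 => slot 2
Table: [466, ∅, 638, 594, ∅, ∅, ∅, ∅, 231, 811, 452, 218, 705]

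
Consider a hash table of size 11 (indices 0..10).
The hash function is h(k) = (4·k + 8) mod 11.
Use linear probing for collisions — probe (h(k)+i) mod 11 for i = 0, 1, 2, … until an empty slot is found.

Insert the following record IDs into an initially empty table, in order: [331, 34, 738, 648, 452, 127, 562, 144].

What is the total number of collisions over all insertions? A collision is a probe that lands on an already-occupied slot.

18

331 hashes to 1; slot 1 is free => place at 1.
34 hashes to 1; 1 taken => place at 2.
738 hashes to 1; 1,2 taken => place at 3.
648 hashes to 4; slot 4 is free => place at 4.
452 hashes to 1; 1,2,3,4 taken => place at 5.
127 hashes to 10; slot 10 is free => place at 10.
562 hashes to 1; 1,2,3,4,5 taken => place at 6.
144 hashes to 1; 1,2,3,4,5,6 taken => place at 7.
Table: [∅, 331, 34, 738, 648, 452, 562, 144, ∅, ∅, 127]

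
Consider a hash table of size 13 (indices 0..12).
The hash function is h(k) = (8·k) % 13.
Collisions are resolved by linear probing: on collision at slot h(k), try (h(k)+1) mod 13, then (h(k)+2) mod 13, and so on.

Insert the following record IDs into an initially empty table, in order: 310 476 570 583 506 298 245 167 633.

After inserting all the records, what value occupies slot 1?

245

Insert 310: h=10, slot 10 empty => index 10.
Insert 476: h=12, slot 12 empty => index 12.
Insert 570: h=10, slot 10 occupied => index 11.
Insert 583: h=10, slots 10,11,12 occupied => index 0.
Insert 506: h=5, slot 5 empty => index 5.
Insert 298: h=5, slot 5 occupied => index 6.
Insert 245: h=10, slots 10,11,12,0 occupied => index 1.
Insert 167: h=10, slots 10,11,12,0,1 occupied => index 2.
Insert 633: h=7, slot 7 empty => index 7.
Table: [583, 245, 167, _, _, 506, 298, 633, _, _, 310, 570, 476]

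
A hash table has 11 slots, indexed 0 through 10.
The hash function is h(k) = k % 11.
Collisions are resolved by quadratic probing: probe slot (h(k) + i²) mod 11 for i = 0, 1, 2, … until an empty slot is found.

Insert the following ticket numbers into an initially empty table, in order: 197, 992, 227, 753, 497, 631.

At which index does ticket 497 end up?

3

197 hashes to 10; slot 10 is free => place at 10.
992 hashes to 2; slot 2 is free => place at 2.
227 hashes to 7; slot 7 is free => place at 7.
753 hashes to 5; slot 5 is free => place at 5.
497 hashes to 2; 2 taken => place at 3.
631 hashes to 4; slot 4 is free => place at 4.
Table: [∅, ∅, 992, 497, 631, 753, ∅, 227, ∅, ∅, 197]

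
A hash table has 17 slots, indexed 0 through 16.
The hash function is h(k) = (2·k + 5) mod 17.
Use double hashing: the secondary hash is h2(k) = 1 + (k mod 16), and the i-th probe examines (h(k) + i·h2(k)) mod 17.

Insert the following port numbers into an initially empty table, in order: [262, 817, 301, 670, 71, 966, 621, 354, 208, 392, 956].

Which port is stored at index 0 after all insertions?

670

Insert 262: h=2, slot 2 empty → index 2.
Insert 817: h=7, slot 7 empty → index 7.
Insert 301: h=12, slot 12 empty → index 12.
Insert 670: h=2, h2=15, slot 2 occupied → index 0.
Insert 71: h=11, slot 11 empty → index 11.
Insert 966: h=16, slot 16 empty → index 16.
Insert 621: h=6, slot 6 empty → index 6.
Insert 354: h=16, h2=3, slots 16,2 occupied → index 5.
Insert 208: h=13, slot 13 empty → index 13.
Insert 392: h=7, h2=9, slots 7,16 occupied → index 8.
Insert 956: h=13, h2=13, slot 13 occupied → index 9.
Table: [670, _, 262, _, _, 354, 621, 817, 392, 956, _, 71, 301, 208, _, _, 966]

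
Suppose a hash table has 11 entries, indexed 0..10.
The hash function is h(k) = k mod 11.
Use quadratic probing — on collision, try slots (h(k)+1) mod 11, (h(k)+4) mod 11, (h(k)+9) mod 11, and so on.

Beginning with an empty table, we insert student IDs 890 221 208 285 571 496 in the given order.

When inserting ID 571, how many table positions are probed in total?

4

Insert 890: h=10, slot 10 empty → index 10.
Insert 221: h=1, slot 1 empty → index 1.
Insert 208: h=10, slot 10 occupied → index 0.
Insert 285: h=10, slots 10,0 occupied → index 3.
Insert 571: h=10, slots 10,0,3 occupied → index 8.
Insert 496: h=1, slot 1 occupied → index 2.
Table: [208, 221, 496, 285, _, _, _, _, 571, _, 890]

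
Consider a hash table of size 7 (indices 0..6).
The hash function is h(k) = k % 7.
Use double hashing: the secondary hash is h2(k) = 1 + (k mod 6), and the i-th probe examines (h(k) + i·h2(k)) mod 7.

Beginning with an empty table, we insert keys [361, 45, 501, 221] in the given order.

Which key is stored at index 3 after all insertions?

Insert 361: h=4, slot 4 empty -> index 4.
Insert 45: h=3, slot 3 empty -> index 3.
Insert 501: h=4, h2=4, slot 4 occupied -> index 1.
Insert 221: h=4, h2=6, slots 4,3 occupied -> index 2.
Table: [—, 501, 221, 45, 361, —, —]

45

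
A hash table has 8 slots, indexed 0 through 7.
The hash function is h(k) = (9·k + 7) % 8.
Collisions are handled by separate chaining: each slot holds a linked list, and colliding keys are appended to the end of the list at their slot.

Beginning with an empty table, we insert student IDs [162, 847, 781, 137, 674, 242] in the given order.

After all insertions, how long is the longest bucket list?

162 -> bucket 1
847 -> bucket 6
781 -> bucket 4
137 -> bucket 0
674 -> bucket 1 (collision)
242 -> bucket 1 (collision)
Final buckets:
0: 137
1: 162 -> 674 -> 242
2: -
3: -
4: 781
5: -
6: 847
7: -

3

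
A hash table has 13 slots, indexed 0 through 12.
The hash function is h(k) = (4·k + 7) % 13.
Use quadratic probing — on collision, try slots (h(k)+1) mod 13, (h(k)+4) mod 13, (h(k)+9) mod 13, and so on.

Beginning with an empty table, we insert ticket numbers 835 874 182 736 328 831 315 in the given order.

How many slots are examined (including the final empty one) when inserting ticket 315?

835 hashes to 6; slot 6 is free → place at 6.
874 hashes to 6; 6 taken → place at 7.
182 hashes to 7; 7 taken → place at 8.
736 hashes to 0; slot 0 is free → place at 0.
328 hashes to 6; 6,7 taken → place at 10.
831 hashes to 3; slot 3 is free → place at 3.
315 hashes to 6; 6,7,10 taken → place at 2.
Table: [736, _, 315, 831, _, _, 835, 874, 182, _, 328, _, _]

4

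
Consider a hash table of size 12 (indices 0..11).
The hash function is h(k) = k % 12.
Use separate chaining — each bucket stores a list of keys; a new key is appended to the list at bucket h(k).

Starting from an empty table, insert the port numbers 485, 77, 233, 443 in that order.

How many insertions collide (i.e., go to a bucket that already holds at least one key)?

2

Insert 485: h=5, bucket 5 empty -> new chain.
Insert 77: h=5, bucket 5 nonempty -> append to chain.
Insert 233: h=5, bucket 5 nonempty -> append to chain.
Insert 443: h=11, bucket 11 empty -> new chain.
Final buckets:
0: _
1: _
2: _
3: _
4: _
5: 485 -> 77 -> 233
6: _
7: _
8: _
9: _
10: _
11: 443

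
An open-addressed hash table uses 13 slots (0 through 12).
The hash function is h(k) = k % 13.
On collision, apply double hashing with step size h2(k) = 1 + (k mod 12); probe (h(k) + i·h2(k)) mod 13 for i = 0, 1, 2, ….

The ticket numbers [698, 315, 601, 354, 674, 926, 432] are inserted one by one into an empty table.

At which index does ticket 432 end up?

698 hashes to 9; slot 9 is free => place at 9.
315 hashes to 3; slot 3 is free => place at 3.
601 hashes to 3, h2=2; 3 taken => place at 5.
354 hashes to 3, h2=7; 3 taken => place at 10.
674 hashes to 11; slot 11 is free => place at 11.
926 hashes to 3, h2=3; 3 taken => place at 6.
432 hashes to 3, h2=1; 3 taken => place at 4.
Table: [_, _, _, 315, 432, 601, 926, _, _, 698, 354, 674, _]

4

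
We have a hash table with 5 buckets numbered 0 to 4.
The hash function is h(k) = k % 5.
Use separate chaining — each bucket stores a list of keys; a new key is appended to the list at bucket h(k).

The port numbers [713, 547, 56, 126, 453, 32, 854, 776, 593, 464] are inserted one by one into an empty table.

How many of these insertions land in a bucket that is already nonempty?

6

Insert 713: h=3, bucket 3 empty → new chain.
Insert 547: h=2, bucket 2 empty → new chain.
Insert 56: h=1, bucket 1 empty → new chain.
Insert 126: h=1, bucket 1 nonempty → append to chain.
Insert 453: h=3, bucket 3 nonempty → append to chain.
Insert 32: h=2, bucket 2 nonempty → append to chain.
Insert 854: h=4, bucket 4 empty → new chain.
Insert 776: h=1, bucket 1 nonempty → append to chain.
Insert 593: h=3, bucket 3 nonempty → append to chain.
Insert 464: h=4, bucket 4 nonempty → append to chain.
Final buckets:
0: _
1: 56 -> 126 -> 776
2: 547 -> 32
3: 713 -> 453 -> 593
4: 854 -> 464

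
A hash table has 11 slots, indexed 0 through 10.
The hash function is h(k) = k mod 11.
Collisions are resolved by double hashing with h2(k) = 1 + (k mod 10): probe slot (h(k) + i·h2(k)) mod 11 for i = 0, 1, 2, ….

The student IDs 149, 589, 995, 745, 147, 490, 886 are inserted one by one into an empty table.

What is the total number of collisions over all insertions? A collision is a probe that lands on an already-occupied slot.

4

149: h=6 -> slot 6
589: h=6, h2=10, probe 6,5 -> slot 5
995: h=5, h2=6, probe 5,0 -> slot 0
745: h=8 -> slot 8
147: h=4 -> slot 4
490: h=6, h2=1, probe 6,7 -> slot 7
886: h=6, h2=7, probe 6,2 -> slot 2
Table: [995, ∅, 886, ∅, 147, 589, 149, 490, 745, ∅, ∅]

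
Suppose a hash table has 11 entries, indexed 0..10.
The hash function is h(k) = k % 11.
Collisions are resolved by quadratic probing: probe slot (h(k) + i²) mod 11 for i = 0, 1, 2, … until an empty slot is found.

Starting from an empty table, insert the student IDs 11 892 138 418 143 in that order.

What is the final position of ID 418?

4

11: h=0 → slot 0
892: h=1 → slot 1
138: h=6 → slot 6
418: h=0, probe 0,1,4 → slot 4
143: h=0, probe 0,1,4,9 → slot 9
Table: [11, 892, -, -, 418, -, 138, -, -, 143, -]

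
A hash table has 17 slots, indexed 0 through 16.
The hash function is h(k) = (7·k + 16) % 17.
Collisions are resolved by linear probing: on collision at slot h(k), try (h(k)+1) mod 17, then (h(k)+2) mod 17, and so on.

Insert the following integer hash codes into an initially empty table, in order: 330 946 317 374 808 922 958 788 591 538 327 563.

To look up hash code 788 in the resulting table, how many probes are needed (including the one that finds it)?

6

Insert 330: h=14, slot 14 empty -> index 14.
Insert 946: h=8, slot 8 empty -> index 8.
Insert 317: h=8, slot 8 occupied -> index 9.
Insert 374: h=16, slot 16 empty -> index 16.
Insert 808: h=11, slot 11 empty -> index 11.
Insert 922: h=10, slot 10 empty -> index 10.
Insert 958: h=7, slot 7 empty -> index 7.
Insert 788: h=7, slots 7,8,9,10,11 occupied -> index 12.
Insert 591: h=5, slot 5 empty -> index 5.
Insert 538: h=8, slots 8,9,10,11,12 occupied -> index 13.
Insert 327: h=10, slots 10,11,12,13,14 occupied -> index 15.
Insert 563: h=13, slots 13,14,15,16 occupied -> index 0.
Table: [563, _, _, _, _, 591, _, 958, 946, 317, 922, 808, 788, 538, 330, 327, 374]
Lookup 788: h=7, probe 7,8,9,10,11,12 → found at 12.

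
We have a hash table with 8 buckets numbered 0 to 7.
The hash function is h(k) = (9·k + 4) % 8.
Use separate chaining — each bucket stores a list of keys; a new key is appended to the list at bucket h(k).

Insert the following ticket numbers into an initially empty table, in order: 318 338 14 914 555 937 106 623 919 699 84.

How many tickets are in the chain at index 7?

Insert 318: h=2, bucket 2 empty → new chain.
Insert 338: h=6, bucket 6 empty → new chain.
Insert 14: h=2, bucket 2 nonempty → append to chain.
Insert 914: h=6, bucket 6 nonempty → append to chain.
Insert 555: h=7, bucket 7 empty → new chain.
Insert 937: h=5, bucket 5 empty → new chain.
Insert 106: h=6, bucket 6 nonempty → append to chain.
Insert 623: h=3, bucket 3 empty → new chain.
Insert 919: h=3, bucket 3 nonempty → append to chain.
Insert 699: h=7, bucket 7 nonempty → append to chain.
Insert 84: h=0, bucket 0 empty → new chain.
Final buckets:
0: 84
1: _
2: 318 -> 14
3: 623 -> 919
4: _
5: 937
6: 338 -> 914 -> 106
7: 555 -> 699

2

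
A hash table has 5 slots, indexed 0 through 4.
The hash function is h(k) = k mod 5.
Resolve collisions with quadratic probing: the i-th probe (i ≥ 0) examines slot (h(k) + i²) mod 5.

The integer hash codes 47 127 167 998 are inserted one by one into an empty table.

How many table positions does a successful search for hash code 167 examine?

47 hashes to 2; slot 2 is free => place at 2.
127 hashes to 2; 2 taken => place at 3.
167 hashes to 2; 2,3 taken => place at 1.
998 hashes to 3; 3 taken => place at 4.
Table: [., 167, 47, 127, 998]
Lookup 167: h=2, probe 2,3,1 → found at 1.

3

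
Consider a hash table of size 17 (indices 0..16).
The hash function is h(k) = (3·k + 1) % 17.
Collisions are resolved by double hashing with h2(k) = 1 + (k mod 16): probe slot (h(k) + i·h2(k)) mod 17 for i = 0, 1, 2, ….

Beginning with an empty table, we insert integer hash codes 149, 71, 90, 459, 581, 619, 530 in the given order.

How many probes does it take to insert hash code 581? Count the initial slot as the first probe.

3

Insert 149: h=6, slot 6 empty → index 6.
Insert 71: h=10, slot 10 empty → index 10.
Insert 90: h=16, slot 16 empty → index 16.
Insert 459: h=1, slot 1 empty → index 1.
Insert 581: h=10, h2=6, slots 10,16 occupied → index 5.
Insert 619: h=5, h2=12, slot 5 occupied → index 0.
Insert 530: h=10, h2=3, slot 10 occupied → index 13.
Table: [619, 459, ., ., ., 581, 149, ., ., ., 71, ., ., 530, ., ., 90]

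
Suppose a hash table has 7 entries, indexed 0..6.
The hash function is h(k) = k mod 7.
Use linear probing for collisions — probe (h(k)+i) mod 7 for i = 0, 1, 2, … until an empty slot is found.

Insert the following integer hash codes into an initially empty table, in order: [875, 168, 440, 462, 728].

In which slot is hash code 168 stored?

875 hashes to 0; slot 0 is free => place at 0.
168 hashes to 0; 0 taken => place at 1.
440 hashes to 6; slot 6 is free => place at 6.
462 hashes to 0; 0,1 taken => place at 2.
728 hashes to 0; 0,1,2 taken => place at 3.
Table: [875, 168, 462, 728, ∅, ∅, 440]

1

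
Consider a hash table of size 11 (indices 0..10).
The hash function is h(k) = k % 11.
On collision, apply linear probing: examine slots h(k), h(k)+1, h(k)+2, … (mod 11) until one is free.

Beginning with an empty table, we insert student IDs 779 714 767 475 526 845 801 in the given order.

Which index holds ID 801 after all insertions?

779 hashes to 9; slot 9 is free -> place at 9.
714 hashes to 10; slot 10 is free -> place at 10.
767 hashes to 8; slot 8 is free -> place at 8.
475 hashes to 2; slot 2 is free -> place at 2.
526 hashes to 9; 9,10 taken -> place at 0.
845 hashes to 9; 9,10,0 taken -> place at 1.
801 hashes to 9; 9,10,0,1,2 taken -> place at 3.
Table: [526, 845, 475, 801, -, -, -, -, 767, 779, 714]

3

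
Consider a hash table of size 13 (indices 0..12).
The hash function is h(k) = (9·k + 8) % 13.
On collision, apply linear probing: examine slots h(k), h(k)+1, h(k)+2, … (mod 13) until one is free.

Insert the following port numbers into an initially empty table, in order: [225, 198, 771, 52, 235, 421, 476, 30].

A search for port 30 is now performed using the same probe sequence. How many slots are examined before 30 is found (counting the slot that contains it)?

Insert 225: h=5, slot 5 empty => index 5.
Insert 198: h=9, slot 9 empty => index 9.
Insert 771: h=5, slot 5 occupied => index 6.
Insert 52: h=8, slot 8 empty => index 8.
Insert 235: h=4, slot 4 empty => index 4.
Insert 421: h=1, slot 1 empty => index 1.
Insert 476: h=2, slot 2 empty => index 2.
Insert 30: h=5, slots 5,6 occupied => index 7.
Table: [_, 421, 476, _, 235, 225, 771, 30, 52, 198, _, _, _]
Lookup 30: h=5, probe 5,6,7 → found at 7.

3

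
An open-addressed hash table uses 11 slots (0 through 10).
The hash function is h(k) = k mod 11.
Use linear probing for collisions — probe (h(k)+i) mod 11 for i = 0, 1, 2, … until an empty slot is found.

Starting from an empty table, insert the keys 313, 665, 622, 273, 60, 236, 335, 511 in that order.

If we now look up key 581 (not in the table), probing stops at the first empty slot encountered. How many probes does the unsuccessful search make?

5

Insert 313: h=5, slot 5 empty → index 5.
Insert 665: h=5, slot 5 occupied → index 6.
Insert 622: h=6, slot 6 occupied → index 7.
Insert 273: h=9, slot 9 empty → index 9.
Insert 60: h=5, slots 5,6,7 occupied → index 8.
Insert 236: h=5, slots 5,6,7,8,9 occupied → index 10.
Insert 335: h=5, slots 5,6,7,8,9,10 occupied → index 0.
Insert 511: h=5, slots 5,6,7,8,9,10,0 occupied → index 1.
Table: [335, 511, —, —, —, 313, 665, 622, 60, 273, 236]
Lookup 581: h=9, probe 9,10,0,1,2 → slot 2 empty, not found.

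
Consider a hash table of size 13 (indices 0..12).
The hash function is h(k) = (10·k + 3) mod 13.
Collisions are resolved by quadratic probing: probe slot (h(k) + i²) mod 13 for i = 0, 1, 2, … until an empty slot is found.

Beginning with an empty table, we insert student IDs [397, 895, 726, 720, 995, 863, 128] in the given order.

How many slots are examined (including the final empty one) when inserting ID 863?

397 hashes to 8; slot 8 is free -> place at 8.
895 hashes to 9; slot 9 is free -> place at 9.
726 hashes to 9; 9 taken -> place at 10.
720 hashes to 1; slot 1 is free -> place at 1.
995 hashes to 8; 8,9 taken -> place at 12.
863 hashes to 1; 1 taken -> place at 2.
128 hashes to 9; 9,10 taken -> place at 0.
Table: [128, 720, 863, —, —, —, —, —, 397, 895, 726, —, 995]

2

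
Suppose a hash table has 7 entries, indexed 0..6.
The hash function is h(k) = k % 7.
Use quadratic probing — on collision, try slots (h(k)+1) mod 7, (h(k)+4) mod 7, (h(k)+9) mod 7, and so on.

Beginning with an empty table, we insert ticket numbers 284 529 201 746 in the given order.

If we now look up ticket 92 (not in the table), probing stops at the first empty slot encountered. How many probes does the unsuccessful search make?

2

284 hashes to 4; slot 4 is free => place at 4.
529 hashes to 4; 4 taken => place at 5.
201 hashes to 5; 5 taken => place at 6.
746 hashes to 4; 4,5 taken => place at 1.
Table: [_, 746, _, _, 284, 529, 201]
Lookup 92: h=1, probe 1,2 → slot 2 empty, not found.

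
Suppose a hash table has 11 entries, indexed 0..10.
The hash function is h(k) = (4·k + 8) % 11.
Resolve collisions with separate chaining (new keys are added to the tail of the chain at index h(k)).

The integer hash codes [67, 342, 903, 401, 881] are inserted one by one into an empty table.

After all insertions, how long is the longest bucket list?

67 -> bucket 1
342 -> bucket 1 (collision)
903 -> bucket 1 (collision)
401 -> bucket 6
881 -> bucket 1 (collision)
Final buckets:
0: —
1: 67 -> 342 -> 903 -> 881
2: —
3: —
4: —
5: —
6: 401
7: —
8: —
9: —
10: —

4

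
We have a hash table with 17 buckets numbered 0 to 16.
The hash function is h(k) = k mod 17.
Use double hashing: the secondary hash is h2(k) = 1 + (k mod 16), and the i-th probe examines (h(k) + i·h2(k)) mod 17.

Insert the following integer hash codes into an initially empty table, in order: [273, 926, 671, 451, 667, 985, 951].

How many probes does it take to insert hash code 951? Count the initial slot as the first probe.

Insert 273: h=1, slot 1 empty => index 1.
Insert 926: h=8, slot 8 empty => index 8.
Insert 671: h=8, h2=16, slot 8 occupied => index 7.
Insert 451: h=9, slot 9 empty => index 9.
Insert 667: h=4, slot 4 empty => index 4.
Insert 985: h=16, slot 16 empty => index 16.
Insert 951: h=16, h2=8, slots 16,7 occupied => index 15.
Table: [∅, 273, ∅, ∅, 667, ∅, ∅, 671, 926, 451, ∅, ∅, ∅, ∅, ∅, 951, 985]

3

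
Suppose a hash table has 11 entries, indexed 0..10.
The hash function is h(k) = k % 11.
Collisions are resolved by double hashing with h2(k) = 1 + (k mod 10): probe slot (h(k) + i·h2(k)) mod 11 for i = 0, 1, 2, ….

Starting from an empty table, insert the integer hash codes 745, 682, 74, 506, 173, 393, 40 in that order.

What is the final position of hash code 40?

9

745 hashes to 8; slot 8 is free -> place at 8.
682 hashes to 0; slot 0 is free -> place at 0.
74 hashes to 8, h2=5; 8 taken -> place at 2.
506 hashes to 0, h2=7; 0 taken -> place at 7.
173 hashes to 8, h2=4; 8 taken -> place at 1.
393 hashes to 8, h2=4; 8,1 taken -> place at 5.
40 hashes to 7, h2=1; 7,8 taken -> place at 9.
Table: [682, 173, 74, _, _, 393, _, 506, 745, 40, _]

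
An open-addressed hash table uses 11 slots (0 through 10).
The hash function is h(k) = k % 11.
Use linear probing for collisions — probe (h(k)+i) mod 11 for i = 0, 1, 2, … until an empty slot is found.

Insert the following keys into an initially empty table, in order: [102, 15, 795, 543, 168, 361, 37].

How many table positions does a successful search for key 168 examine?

102 hashes to 3; slot 3 is free => place at 3.
15 hashes to 4; slot 4 is free => place at 4.
795 hashes to 3; 3,4 taken => place at 5.
543 hashes to 4; 4,5 taken => place at 6.
168 hashes to 3; 3,4,5,6 taken => place at 7.
361 hashes to 9; slot 9 is free => place at 9.
37 hashes to 4; 4,5,6,7 taken => place at 8.
Table: [∅, ∅, ∅, 102, 15, 795, 543, 168, 37, 361, ∅]
Lookup 168: h=3, probe 3,4,5,6,7 → found at 7.

5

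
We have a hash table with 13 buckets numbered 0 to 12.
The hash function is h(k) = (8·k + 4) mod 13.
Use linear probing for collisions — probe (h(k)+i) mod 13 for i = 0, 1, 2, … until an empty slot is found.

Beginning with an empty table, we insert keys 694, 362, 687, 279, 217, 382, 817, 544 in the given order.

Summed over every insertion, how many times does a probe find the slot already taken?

7

694: h=5 => slot 5
362: h=1 => slot 1
687: h=1, probe 1,2 => slot 2
279: h=0 => slot 0
217: h=11 => slot 11
382: h=5, probe 5,6 => slot 6
817: h=1, probe 1,2,3 => slot 3
544: h=1, probe 1,2,3,4 => slot 4
Table: [279, 362, 687, 817, 544, 694, 382, —, —, —, —, 217, —]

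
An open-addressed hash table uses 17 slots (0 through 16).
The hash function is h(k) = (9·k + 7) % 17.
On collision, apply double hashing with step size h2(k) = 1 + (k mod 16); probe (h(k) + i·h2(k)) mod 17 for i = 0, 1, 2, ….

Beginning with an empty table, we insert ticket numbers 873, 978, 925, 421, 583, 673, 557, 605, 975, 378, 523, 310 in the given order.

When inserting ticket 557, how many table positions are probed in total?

Insert 873: h=10, slot 10 empty -> index 10.
Insert 978: h=3, slot 3 empty -> index 3.
Insert 925: h=2, slot 2 empty -> index 2.
Insert 421: h=5, slot 5 empty -> index 5.
Insert 583: h=1, slot 1 empty -> index 1.
Insert 673: h=12, slot 12 empty -> index 12.
Insert 557: h=5, h2=14, slots 5,2 occupied -> index 16.
Insert 605: h=12, h2=14, slot 12 occupied -> index 9.
Insert 975: h=10, h2=16, slots 10,9 occupied -> index 8.
Insert 378: h=9, h2=11, slots 9,3 occupied -> index 14.
Insert 523: h=5, h2=12, slot 5 occupied -> index 0.
Insert 310: h=9, h2=7, slots 9,16 occupied -> index 6.
Table: [523, 583, 925, 978, -, 421, 310, -, 975, 605, 873, -, 673, -, 378, -, 557]

3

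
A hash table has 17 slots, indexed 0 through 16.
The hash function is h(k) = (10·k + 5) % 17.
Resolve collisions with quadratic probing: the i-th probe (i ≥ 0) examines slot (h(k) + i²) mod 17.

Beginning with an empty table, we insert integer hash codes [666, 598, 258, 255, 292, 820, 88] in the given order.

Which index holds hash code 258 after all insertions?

5

Insert 666: h=1, slot 1 empty -> index 1.
Insert 598: h=1, slot 1 occupied -> index 2.
Insert 258: h=1, slots 1,2 occupied -> index 5.
Insert 255: h=5, slot 5 occupied -> index 6.
Insert 292: h=1, slots 1,2,5 occupied -> index 10.
Insert 820: h=11, slot 11 empty -> index 11.
Insert 88: h=1, slots 1,2,5,10 occupied -> index 0.
Table: [88, 666, 598, -, -, 258, 255, -, -, -, 292, 820, -, -, -, -, -]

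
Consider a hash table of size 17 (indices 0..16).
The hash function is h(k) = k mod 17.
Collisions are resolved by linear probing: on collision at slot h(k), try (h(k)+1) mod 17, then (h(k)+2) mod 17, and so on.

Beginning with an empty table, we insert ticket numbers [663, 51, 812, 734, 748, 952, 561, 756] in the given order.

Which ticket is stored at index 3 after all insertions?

Insert 663: h=0, slot 0 empty → index 0.
Insert 51: h=0, slot 0 occupied → index 1.
Insert 812: h=13, slot 13 empty → index 13.
Insert 734: h=3, slot 3 empty → index 3.
Insert 748: h=0, slots 0,1 occupied → index 2.
Insert 952: h=0, slots 0,1,2,3 occupied → index 4.
Insert 561: h=0, slots 0,1,2,3,4 occupied → index 5.
Insert 756: h=8, slot 8 empty → index 8.
Table: [663, 51, 748, 734, 952, 561, ∅, ∅, 756, ∅, ∅, ∅, ∅, 812, ∅, ∅, ∅]

734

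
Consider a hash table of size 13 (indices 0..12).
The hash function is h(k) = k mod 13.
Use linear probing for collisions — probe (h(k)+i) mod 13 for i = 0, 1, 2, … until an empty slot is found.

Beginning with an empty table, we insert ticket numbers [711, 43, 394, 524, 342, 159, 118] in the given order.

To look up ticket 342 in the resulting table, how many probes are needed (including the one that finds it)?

Insert 711: h=9, slot 9 empty => index 9.
Insert 43: h=4, slot 4 empty => index 4.
Insert 394: h=4, slot 4 occupied => index 5.
Insert 524: h=4, slots 4,5 occupied => index 6.
Insert 342: h=4, slots 4,5,6 occupied => index 7.
Insert 159: h=3, slot 3 empty => index 3.
Insert 118: h=1, slot 1 empty => index 1.
Table: [—, 118, —, 159, 43, 394, 524, 342, —, 711, —, —, —]
Lookup 342: h=4, probe 4,5,6,7 → found at 7.

4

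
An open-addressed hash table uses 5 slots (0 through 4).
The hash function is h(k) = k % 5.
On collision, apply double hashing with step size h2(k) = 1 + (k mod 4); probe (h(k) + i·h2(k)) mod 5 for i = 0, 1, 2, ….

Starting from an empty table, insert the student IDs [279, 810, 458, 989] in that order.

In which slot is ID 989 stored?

Insert 279: h=4, slot 4 empty → index 4.
Insert 810: h=0, slot 0 empty → index 0.
Insert 458: h=3, slot 3 empty → index 3.
Insert 989: h=4, h2=2, slot 4 occupied → index 1.
Table: [810, 989, ∅, 458, 279]

1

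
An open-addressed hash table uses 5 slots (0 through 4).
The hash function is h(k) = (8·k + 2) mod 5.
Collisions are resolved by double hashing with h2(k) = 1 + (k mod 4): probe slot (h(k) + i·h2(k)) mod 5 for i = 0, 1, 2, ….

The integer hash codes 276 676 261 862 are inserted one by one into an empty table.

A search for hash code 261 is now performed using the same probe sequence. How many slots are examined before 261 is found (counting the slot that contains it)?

276: h=0 => slot 0
676: h=0, h2=1, probe 0,1 => slot 1
261: h=0, h2=2, probe 0,2 => slot 2
862: h=3 => slot 3
Table: [276, 676, 261, 862, —]
Lookup 261: h=0, h2=2, probe 0,2 → found at 2.

2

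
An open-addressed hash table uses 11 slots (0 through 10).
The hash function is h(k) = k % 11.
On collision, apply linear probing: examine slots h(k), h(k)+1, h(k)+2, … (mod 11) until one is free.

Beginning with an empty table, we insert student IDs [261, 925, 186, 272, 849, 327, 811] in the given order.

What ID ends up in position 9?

261: h=8 -> slot 8
925: h=1 -> slot 1
186: h=10 -> slot 10
272: h=8, probe 8,9 -> slot 9
849: h=2 -> slot 2
327: h=8, probe 8,9,10,0 -> slot 0
811: h=8, probe 8,9,10,0,1,2,3 -> slot 3
Table: [327, 925, 849, 811, ∅, ∅, ∅, ∅, 261, 272, 186]

272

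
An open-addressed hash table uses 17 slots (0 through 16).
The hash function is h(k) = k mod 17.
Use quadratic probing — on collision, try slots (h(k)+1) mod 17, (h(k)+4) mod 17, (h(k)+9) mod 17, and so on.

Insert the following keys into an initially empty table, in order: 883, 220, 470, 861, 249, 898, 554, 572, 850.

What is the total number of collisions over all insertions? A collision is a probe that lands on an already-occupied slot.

8

Insert 883: h=16, slot 16 empty -> index 16.
Insert 220: h=16, slot 16 occupied -> index 0.
Insert 470: h=11, slot 11 empty -> index 11.
Insert 861: h=11, slot 11 occupied -> index 12.
Insert 249: h=11, slots 11,12 occupied -> index 15.
Insert 898: h=14, slot 14 empty -> index 14.
Insert 554: h=10, slot 10 empty -> index 10.
Insert 572: h=11, slots 11,12,15 occupied -> index 3.
Insert 850: h=0, slot 0 occupied -> index 1.
Table: [220, 850, ., 572, ., ., ., ., ., ., 554, 470, 861, ., 898, 249, 883]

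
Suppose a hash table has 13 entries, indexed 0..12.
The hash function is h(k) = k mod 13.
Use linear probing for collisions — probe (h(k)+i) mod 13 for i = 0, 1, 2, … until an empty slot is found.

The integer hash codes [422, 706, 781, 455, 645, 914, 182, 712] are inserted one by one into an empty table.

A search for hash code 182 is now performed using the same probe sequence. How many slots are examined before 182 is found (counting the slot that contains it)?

3

Insert 422: h=6, slot 6 empty → index 6.
Insert 706: h=4, slot 4 empty → index 4.
Insert 781: h=1, slot 1 empty → index 1.
Insert 455: h=0, slot 0 empty → index 0.
Insert 645: h=8, slot 8 empty → index 8.
Insert 914: h=4, slot 4 occupied → index 5.
Insert 182: h=0, slots 0,1 occupied → index 2.
Insert 712: h=10, slot 10 empty → index 10.
Table: [455, 781, 182, ∅, 706, 914, 422, ∅, 645, ∅, 712, ∅, ∅]
Lookup 182: h=0, probe 0,1,2 → found at 2.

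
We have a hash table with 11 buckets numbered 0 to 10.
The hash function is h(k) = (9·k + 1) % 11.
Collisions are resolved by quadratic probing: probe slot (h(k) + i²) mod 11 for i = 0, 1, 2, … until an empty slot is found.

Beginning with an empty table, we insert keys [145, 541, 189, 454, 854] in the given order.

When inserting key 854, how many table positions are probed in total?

2

Insert 145: h=8, slot 8 empty → index 8.
Insert 541: h=8, slot 8 occupied → index 9.
Insert 189: h=8, slots 8,9 occupied → index 1.
Insert 454: h=6, slot 6 empty → index 6.
Insert 854: h=9, slot 9 occupied → index 10.
Table: [—, 189, —, —, —, —, 454, —, 145, 541, 854]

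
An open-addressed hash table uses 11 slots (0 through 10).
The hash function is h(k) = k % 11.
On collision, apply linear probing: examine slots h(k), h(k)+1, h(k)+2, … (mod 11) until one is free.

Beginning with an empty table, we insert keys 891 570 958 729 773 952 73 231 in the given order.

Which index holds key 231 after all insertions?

2

891: h=0 => slot 0
570: h=9 => slot 9
958: h=1 => slot 1
729: h=3 => slot 3
773: h=3, probe 3,4 => slot 4
952: h=6 => slot 6
73: h=7 => slot 7
231: h=0, probe 0,1,2 => slot 2
Table: [891, 958, 231, 729, 773, _, 952, 73, _, 570, _]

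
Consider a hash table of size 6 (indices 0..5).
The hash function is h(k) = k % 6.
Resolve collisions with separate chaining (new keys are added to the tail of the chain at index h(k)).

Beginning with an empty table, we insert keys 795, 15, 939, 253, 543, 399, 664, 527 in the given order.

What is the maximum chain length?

5

795 → bucket 3
15 → bucket 3 (collision)
939 → bucket 3 (collision)
253 → bucket 1
543 → bucket 3 (collision)
399 → bucket 3 (collision)
664 → bucket 4
527 → bucket 5
Final buckets:
0: _
1: 253
2: _
3: 795 -> 15 -> 939 -> 543 -> 399
4: 664
5: 527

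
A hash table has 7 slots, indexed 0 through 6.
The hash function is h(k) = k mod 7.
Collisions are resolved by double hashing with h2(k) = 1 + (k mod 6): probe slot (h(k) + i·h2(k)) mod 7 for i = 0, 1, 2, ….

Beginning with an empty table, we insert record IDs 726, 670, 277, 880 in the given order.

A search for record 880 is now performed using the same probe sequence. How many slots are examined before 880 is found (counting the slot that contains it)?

3

Insert 726: h=5, slot 5 empty => index 5.
Insert 670: h=5, h2=5, slot 5 occupied => index 3.
Insert 277: h=4, slot 4 empty => index 4.
Insert 880: h=5, h2=5, slots 5,3 occupied => index 1.
Table: [-, 880, -, 670, 277, 726, -]
Lookup 880: h=5, h2=5, probe 5,3,1 → found at 1.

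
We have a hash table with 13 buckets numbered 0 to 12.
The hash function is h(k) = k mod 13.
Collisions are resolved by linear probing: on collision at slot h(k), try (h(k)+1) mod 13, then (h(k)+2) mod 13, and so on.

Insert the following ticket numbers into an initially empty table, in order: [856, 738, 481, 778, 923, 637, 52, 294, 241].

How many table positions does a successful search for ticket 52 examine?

4

856 hashes to 11; slot 11 is free -> place at 11.
738 hashes to 10; slot 10 is free -> place at 10.
481 hashes to 0; slot 0 is free -> place at 0.
778 hashes to 11; 11 taken -> place at 12.
923 hashes to 0; 0 taken -> place at 1.
637 hashes to 0; 0,1 taken -> place at 2.
52 hashes to 0; 0,1,2 taken -> place at 3.
294 hashes to 8; slot 8 is free -> place at 8.
241 hashes to 7; slot 7 is free -> place at 7.
Table: [481, 923, 637, 52, _, _, _, 241, 294, _, 738, 856, 778]
Lookup 52: h=0, probe 0,1,2,3 → found at 3.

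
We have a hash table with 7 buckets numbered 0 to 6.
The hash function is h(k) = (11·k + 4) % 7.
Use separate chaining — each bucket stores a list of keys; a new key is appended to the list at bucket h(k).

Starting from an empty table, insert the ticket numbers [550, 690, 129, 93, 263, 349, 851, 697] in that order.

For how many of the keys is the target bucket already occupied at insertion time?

4

Insert 550: h=6, bucket 6 empty -> new chain.
Insert 690: h=6, bucket 6 nonempty -> append to chain.
Insert 129: h=2, bucket 2 empty -> new chain.
Insert 93: h=5, bucket 5 empty -> new chain.
Insert 263: h=6, bucket 6 nonempty -> append to chain.
Insert 349: h=0, bucket 0 empty -> new chain.
Insert 851: h=6, bucket 6 nonempty -> append to chain.
Insert 697: h=6, bucket 6 nonempty -> append to chain.
Final buckets:
0: 349
1: .
2: 129
3: .
4: .
5: 93
6: 550 -> 690 -> 263 -> 851 -> 697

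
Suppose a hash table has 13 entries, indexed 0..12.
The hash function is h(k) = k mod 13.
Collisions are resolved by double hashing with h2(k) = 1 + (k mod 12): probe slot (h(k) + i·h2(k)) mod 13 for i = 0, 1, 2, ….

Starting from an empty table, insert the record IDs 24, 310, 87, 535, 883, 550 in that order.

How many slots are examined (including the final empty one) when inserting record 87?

Insert 24: h=11, slot 11 empty => index 11.
Insert 310: h=11, h2=11, slot 11 occupied => index 9.
Insert 87: h=9, h2=4, slot 9 occupied => index 0.
Insert 535: h=2, slot 2 empty => index 2.
Insert 883: h=12, slot 12 empty => index 12.
Insert 550: h=4, slot 4 empty => index 4.
Table: [87, _, 535, _, 550, _, _, _, _, 310, _, 24, 883]

2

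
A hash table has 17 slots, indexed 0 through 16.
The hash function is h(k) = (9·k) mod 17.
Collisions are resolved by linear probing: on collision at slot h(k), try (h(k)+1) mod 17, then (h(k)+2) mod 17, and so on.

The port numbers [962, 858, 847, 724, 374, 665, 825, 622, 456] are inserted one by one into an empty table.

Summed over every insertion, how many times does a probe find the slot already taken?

6

962: h=5 => slot 5
858: h=4 => slot 4
847: h=7 => slot 7
724: h=5, probe 5,6 => slot 6
374: h=0 => slot 0
665: h=1 => slot 1
825: h=13 => slot 13
622: h=5, probe 5,6,7,8 => slot 8
456: h=7, probe 7,8,9 => slot 9
Table: [374, 665, ., ., 858, 962, 724, 847, 622, 456, ., ., ., 825, ., ., .]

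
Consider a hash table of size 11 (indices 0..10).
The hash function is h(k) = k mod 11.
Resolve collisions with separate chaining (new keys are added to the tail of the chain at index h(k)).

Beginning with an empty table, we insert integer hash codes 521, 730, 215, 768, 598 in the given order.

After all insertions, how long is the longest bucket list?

3

Insert 521: h=4, bucket 4 empty -> new chain.
Insert 730: h=4, bucket 4 nonempty -> append to chain.
Insert 215: h=6, bucket 6 empty -> new chain.
Insert 768: h=9, bucket 9 empty -> new chain.
Insert 598: h=4, bucket 4 nonempty -> append to chain.
Final buckets:
0: _
1: _
2: _
3: _
4: 521 -> 730 -> 598
5: _
6: 215
7: _
8: _
9: 768
10: _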